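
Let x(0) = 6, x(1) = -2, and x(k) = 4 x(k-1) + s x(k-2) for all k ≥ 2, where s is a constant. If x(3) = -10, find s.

x(2) = -8 + 6s
x(3) = -32 + 22s
So -32 + 22s = -10, giving s = 1.

1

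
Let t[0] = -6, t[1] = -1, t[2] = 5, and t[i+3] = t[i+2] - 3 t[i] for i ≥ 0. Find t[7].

t[3] = 5 - 3·(-6) = 23
t[4] = 23 - 3·(-1) = 26
t[5] = 26 - 3·5 = 11
t[6] = 11 - 3·23 = -58
t[7] = (-58) - 3·26 = -136

-136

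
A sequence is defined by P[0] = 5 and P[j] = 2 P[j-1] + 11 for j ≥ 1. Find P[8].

P[1] = 2(5) + 11 = 21
P[2] = 2(21) + 11 = 53
P[3] = 2(53) + 11 = 117
P[4] = 2(117) + 11 = 245
P[5] = 2(245) + 11 = 501
P[6] = 2(501) + 11 = 1013
P[7] = 2(1013) + 11 = 2037
P[8] = 2(2037) + 11 = 4085

4085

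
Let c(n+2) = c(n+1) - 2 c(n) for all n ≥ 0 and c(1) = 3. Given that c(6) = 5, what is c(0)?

-5

Let c(0) = v.
c(2) = 3 - 2v
c(3) = -3 - 2v
c(4) = -9 + 2v
c(5) = -3 + 6v
c(6) = 15 + 2v
So 15 + 2v = 5, giving v = -5.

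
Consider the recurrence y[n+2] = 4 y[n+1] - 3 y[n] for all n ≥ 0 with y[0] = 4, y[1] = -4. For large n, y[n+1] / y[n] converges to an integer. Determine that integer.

3

The characteristic equation is r^2 - 4r + 3 = 0, which factors as (r - 3)(r - 1) = 0.
So the roots are 3 and 1. Since |3| > |1| and the coefficient of 3^n is non-zero, the ratio tends to 3.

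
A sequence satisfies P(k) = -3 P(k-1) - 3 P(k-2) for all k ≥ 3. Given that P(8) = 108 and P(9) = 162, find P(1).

6

Rearranging, P(k-2) = (P(k) + 3 P(k-1)) / -3.
P(7) = (162 + 3·108) / -3 = 486/-3 = -162
P(6) = (108 + 3·(-162)) / -3 = -378/-3 = 126
P(5) = (-162 + 3·126) / -3 = 216/-3 = -72
P(4) = (126 + 3·(-72)) / -3 = -90/-3 = 30
P(3) = (-72 + 3·30) / -3 = 18/-3 = -6
P(2) = (30 + 3·(-6)) / -3 = 12/-3 = -4
P(1) = (-6 + 3·(-4)) / -3 = -18/-3 = 6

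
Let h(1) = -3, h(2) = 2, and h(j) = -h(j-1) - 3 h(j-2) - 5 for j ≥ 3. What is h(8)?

h(3) = -2 - 3·(-3) - 5 = 2
h(4) = -2 - 3·2 - 5 = -13
h(5) = -(-13) - 3·2 - 5 = 2
h(6) = -2 - 3·(-13) - 5 = 32
h(7) = -32 - 3·2 - 5 = -43
h(8) = -(-43) - 3·32 - 5 = -58

-58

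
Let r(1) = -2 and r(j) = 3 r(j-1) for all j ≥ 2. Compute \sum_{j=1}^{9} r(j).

r(2) = 3(-2) = -6
r(3) = 3(-6) = -18
r(4) = 3(-18) = -54
r(5) = 3(-54) = -162
r(6) = 3(-162) = -486
r(7) = 3(-486) = -1458
r(8) = 3(-1458) = -4374
r(9) = 3(-4374) = -13122
Sum = (-2) + (-6) + (-18) + (-54) + (-162) + (-486) + (-1458) + (-4374) + (-13122) = -19682

-19682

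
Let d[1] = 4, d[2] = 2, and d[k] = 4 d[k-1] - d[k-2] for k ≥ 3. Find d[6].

194

d[3] = 4(2) - 4 = 4
d[4] = 4(4) - 2 = 14
d[5] = 4(14) - 4 = 52
d[6] = 4(52) - 14 = 194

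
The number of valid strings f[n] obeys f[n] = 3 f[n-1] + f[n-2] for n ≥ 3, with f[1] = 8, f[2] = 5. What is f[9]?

29147

f[3] = 3*5 + 8 = 23
f[4] = 3*23 + 5 = 74
f[5] = 3*74 + 23 = 245
f[6] = 3*245 + 74 = 809
f[7] = 3*809 + 245 = 2672
f[8] = 3*2672 + 809 = 8825
f[9] = 3*8825 + 2672 = 29147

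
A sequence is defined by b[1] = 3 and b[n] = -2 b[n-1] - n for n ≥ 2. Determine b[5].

b[2] = -2·3 - 2 = -8
b[3] = -2·(-8) - 3 = 13
b[4] = -2·13 - 4 = -30
b[5] = -2·(-30) - 5 = 55

55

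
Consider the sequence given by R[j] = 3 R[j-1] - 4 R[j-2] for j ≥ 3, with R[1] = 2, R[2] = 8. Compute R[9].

-16

R[3] = 3·8 - 4·2 = 16
R[4] = 3·16 - 4·8 = 16
R[5] = 3·16 - 4·16 = -16
R[6] = 3·(-16) - 4·16 = -112
R[7] = 3·(-112) - 4·(-16) = -272
R[8] = 3·(-272) - 4·(-112) = -368
R[9] = 3·(-368) - 4·(-272) = -16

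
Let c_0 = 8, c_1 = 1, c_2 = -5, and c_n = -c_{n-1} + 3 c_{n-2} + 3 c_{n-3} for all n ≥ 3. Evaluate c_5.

125

c_3 = -(-5) + 3*1 + 3*8 = 32
c_4 = -32 + 3*(-5) + 3*1 = -44
c_5 = -(-44) + 3*32 + 3*(-5) = 125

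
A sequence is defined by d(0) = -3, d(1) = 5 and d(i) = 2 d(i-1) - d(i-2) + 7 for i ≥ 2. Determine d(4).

d(2) = 2*5 - (-3) + 7 = 20
d(3) = 2*20 - 5 + 7 = 42
d(4) = 2*42 - 20 + 7 = 71

71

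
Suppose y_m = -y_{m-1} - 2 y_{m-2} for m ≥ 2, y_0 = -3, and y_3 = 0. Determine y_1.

Let y_1 = z.
y_2 = 6 - z
y_3 = -6 - z
So -6 - z = 0, giving z = -6.

-6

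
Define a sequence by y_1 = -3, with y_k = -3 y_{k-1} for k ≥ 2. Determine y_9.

y_2 = -3·(-3) = 9
y_3 = -3·9 = -27
y_4 = -3·(-27) = 81
y_5 = -3·81 = -243
y_6 = -3·(-243) = 729
y_7 = -3·729 = -2187
y_8 = -3·(-2187) = 6561
y_9 = -3·6561 = -19683

-19683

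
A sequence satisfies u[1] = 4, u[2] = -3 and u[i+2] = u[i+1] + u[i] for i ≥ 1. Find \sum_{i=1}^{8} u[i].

u[3] = (-3) + 4 = 1
u[4] = 1 + (-3) = -2
u[5] = (-2) + 1 = -1
u[6] = (-1) + (-2) = -3
u[7] = (-3) + (-1) = -4
u[8] = (-4) + (-3) = -7
Sum = 4 + (-3) + 1 + (-2) + (-1) + (-3) + (-4) + (-7) = -15

-15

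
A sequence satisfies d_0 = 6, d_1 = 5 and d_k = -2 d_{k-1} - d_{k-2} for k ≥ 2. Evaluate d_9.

93

d_2 = -2·5 - 6 = -16
d_3 = -2·(-16) - 5 = 27
d_4 = -2·27 - (-16) = -38
d_5 = -2·(-38) - 27 = 49
d_6 = -2·49 - (-38) = -60
d_7 = -2·(-60) - 49 = 71
d_8 = -2·71 - (-60) = -82
d_9 = -2·(-82) - 71 = 93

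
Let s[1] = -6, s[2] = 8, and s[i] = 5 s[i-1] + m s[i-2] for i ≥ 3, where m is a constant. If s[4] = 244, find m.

s[3] = 40 - 6m
s[4] = 200 - 22m
So 200 - 22m = 244, giving m = -2.

-2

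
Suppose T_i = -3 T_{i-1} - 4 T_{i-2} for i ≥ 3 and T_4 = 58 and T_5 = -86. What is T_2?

2

Rearranging, T_{i-2} = (T_i + 3 T_{i-1}) / -4.
T_3 = (-86 + 3·58) / -4 = 88/-4 = -22
T_2 = (58 + 3·(-22)) / -4 = -8/-4 = 2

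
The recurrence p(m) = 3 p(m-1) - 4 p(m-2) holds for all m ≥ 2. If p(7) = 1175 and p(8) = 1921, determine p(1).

-5

Rearranging, p(m-2) = (p(m) - 3 p(m-1)) / -4.
p(6) = (1921 - 3(1175)) / -4 = -1604/-4 = 401
p(5) = (1175 - 3(401)) / -4 = -28/-4 = 7
p(4) = (401 - 3(7)) / -4 = 380/-4 = -95
p(3) = (7 - 3(-95)) / -4 = 292/-4 = -73
p(2) = (-95 - 3(-73)) / -4 = 124/-4 = -31
p(1) = (-73 - 3(-31)) / -4 = 20/-4 = -5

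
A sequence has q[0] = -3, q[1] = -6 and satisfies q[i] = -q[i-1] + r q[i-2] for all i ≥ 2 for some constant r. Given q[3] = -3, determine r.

q[2] = 6 - 3r
q[3] = -6 - 3r
So -6 - 3r = -3, giving r = -1.

-1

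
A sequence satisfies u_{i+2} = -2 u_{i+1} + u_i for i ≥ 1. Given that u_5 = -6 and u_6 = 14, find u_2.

Rearranging, u_{i-2} = u_i + 2 u_{i-1}.
u_4 = 14 + 2(-6) = 2
u_3 = -6 + 2(2) = -2
u_2 = 2 + 2(-2) = -2

-2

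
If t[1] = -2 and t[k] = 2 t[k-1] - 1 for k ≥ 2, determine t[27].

The fixed point is -1/(1 - 2) = 1, so t[k] - 1 = 2(t[k-1] - 1).
Hence t[k] = -3·2^{k-1} + 1.
t[27] = -3·2^{26} + 1 = -3·67108864 + 1 = -201326591.

-201326591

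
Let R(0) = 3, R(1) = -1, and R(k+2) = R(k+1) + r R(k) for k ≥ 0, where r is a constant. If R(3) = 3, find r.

2

R(2) = -1 + 3r
R(3) = -1 + 2r
So -1 + 2r = 3, giving r = 2.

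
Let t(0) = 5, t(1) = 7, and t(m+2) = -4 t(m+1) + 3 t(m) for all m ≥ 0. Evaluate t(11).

t(2) = -4·7 + 3·5 = -13
t(3) = -4·(-13) + 3·7 = 73
t(4) = -4·73 + 3·(-13) = -331
t(5) = -4·(-331) + 3·73 = 1543
t(6) = -4·1543 + 3·(-331) = -7165
t(7) = -4·(-7165) + 3·1543 = 33289
t(8) = -4·33289 + 3·(-7165) = -154651
t(9) = -4·(-154651) + 3·33289 = 718471
t(10) = -4·718471 + 3·(-154651) = -3337837
t(11) = -4·(-3337837) + 3·718471 = 15506761

15506761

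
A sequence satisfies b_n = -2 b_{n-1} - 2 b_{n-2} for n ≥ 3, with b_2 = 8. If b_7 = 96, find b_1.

4

Let b_1 = z.
b_3 = -16 - 2z
b_4 = 16 + 4z
b_5 = -4z
b_6 = -32
b_7 = 64 + 8z
So 64 + 8z = 96, giving z = 4.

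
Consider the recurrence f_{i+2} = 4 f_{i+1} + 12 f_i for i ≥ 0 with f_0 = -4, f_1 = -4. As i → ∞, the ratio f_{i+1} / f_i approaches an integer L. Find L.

The characteristic equation is r^2 - 4r - 12 = 0, which factors as (r - 6)(r + 2) = 0.
So the roots are 6 and -2. Since |6| > |-2| and the coefficient of 6^i is non-zero, the ratio tends to 6.

6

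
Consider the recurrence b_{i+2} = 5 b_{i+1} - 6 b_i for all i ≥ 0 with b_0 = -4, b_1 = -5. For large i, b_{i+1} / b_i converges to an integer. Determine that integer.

The characteristic equation is r^2 - 5r + 6 = 0, which factors as (r - 3)(r - 2) = 0.
So the roots are 3 and 2. Since |3| > |2| and the coefficient of 3^i is non-zero, the ratio tends to 3.

3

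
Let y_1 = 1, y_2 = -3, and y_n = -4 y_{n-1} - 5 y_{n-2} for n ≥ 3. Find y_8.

307

y_3 = -4(-3) - 5(1) = 7
y_4 = -4(7) - 5(-3) = -13
y_5 = -4(-13) - 5(7) = 17
y_6 = -4(17) - 5(-13) = -3
y_7 = -4(-3) - 5(17) = -73
y_8 = -4(-73) - 5(-3) = 307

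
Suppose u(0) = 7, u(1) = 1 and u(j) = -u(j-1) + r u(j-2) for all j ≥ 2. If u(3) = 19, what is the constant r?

-3

u(2) = -1 + 7r
u(3) = 1 - 6r
So 1 - 6r = 19, giving r = -3.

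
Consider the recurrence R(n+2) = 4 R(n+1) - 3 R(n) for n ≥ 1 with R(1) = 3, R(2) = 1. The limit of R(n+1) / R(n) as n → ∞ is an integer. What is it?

The characteristic equation is r^2 - 4r + 3 = 0, which factors as (r - 3)(r - 1) = 0.
So the roots are 3 and 1. Since |3| > |1| and the coefficient of 3^n is non-zero, the ratio tends to 3.

3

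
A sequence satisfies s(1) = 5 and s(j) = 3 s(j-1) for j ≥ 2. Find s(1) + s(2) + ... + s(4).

s(2) = 3(5) = 15
s(3) = 3(15) = 45
s(4) = 3(45) = 135
Sum = 5 + 15 + 45 + 135 = 200

200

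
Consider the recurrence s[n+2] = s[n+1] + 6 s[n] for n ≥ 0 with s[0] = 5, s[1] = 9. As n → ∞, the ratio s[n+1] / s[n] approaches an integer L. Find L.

3

The characteristic equation is r^2 - r - 6 = 0, which factors as (r - 3)(r + 2) = 0.
So the roots are 3 and -2. Since |3| > |-2| and the coefficient of 3^n is non-zero, the ratio tends to 3.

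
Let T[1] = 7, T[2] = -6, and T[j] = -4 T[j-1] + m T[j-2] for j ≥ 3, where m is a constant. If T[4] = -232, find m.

4

T[3] = 24 + 7m
T[4] = -96 - 34m
So -96 - 34m = -232, giving m = 4.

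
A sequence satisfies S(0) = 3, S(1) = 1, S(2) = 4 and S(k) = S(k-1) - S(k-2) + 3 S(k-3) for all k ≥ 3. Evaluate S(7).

58

S(3) = 4 - 1 + 3*3 = 12
S(4) = 12 - 4 + 3*1 = 11
S(5) = 11 - 12 + 3*4 = 11
S(6) = 11 - 11 + 3*12 = 36
S(7) = 36 - 11 + 3*11 = 58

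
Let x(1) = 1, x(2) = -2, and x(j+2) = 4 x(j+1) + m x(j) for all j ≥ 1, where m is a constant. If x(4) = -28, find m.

2

x(3) = -8 + m
x(4) = -32 + 2m
So -32 + 2m = -28, giving m = 2.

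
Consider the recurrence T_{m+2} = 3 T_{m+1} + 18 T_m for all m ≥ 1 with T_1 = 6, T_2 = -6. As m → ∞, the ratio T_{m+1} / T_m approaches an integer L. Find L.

The characteristic equation is r^2 - 3r - 18 = 0, which factors as (r - 6)(r + 3) = 0.
So the roots are 6 and -3. Since |6| > |-3| and the coefficient of 6^m is non-zero, the ratio tends to 6.

6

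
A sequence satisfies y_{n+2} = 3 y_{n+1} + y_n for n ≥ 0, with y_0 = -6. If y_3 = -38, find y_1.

-2

Let y_1 = v.
y_2 = -6 + 3v
y_3 = -18 + 10v
So -18 + 10v = -38, giving v = -2.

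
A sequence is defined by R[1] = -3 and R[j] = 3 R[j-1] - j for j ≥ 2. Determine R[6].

R[2] = 3·(-3) - 2 = -11
R[3] = 3·(-11) - 3 = -36
R[4] = 3·(-36) - 4 = -112
R[5] = 3·(-112) - 5 = -341
R[6] = 3·(-341) - 6 = -1029

-1029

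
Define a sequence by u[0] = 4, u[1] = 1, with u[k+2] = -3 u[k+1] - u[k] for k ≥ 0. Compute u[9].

u[2] = -3(1) - 4 = -7
u[3] = -3(-7) - 1 = 20
u[4] = -3(20) - (-7) = -53
u[5] = -3(-53) - 20 = 139
u[6] = -3(139) - (-53) = -364
u[7] = -3(-364) - 139 = 953
u[8] = -3(953) - (-364) = -2495
u[9] = -3(-2495) - 953 = 6532

6532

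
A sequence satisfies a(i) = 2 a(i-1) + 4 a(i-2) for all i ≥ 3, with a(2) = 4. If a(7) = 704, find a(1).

Let a(1) = y.
a(3) = 8 + 4y
a(4) = 32 + 8y
a(5) = 96 + 32y
a(6) = 320 + 96y
a(7) = 1024 + 320y
So 1024 + 320y = 704, giving y = -1.

-1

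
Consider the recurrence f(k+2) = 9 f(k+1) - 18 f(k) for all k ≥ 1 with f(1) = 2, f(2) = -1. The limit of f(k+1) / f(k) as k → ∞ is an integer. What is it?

The characteristic equation is r^2 - 9r + 18 = 0, which factors as (r - 6)(r - 3) = 0.
So the roots are 6 and 3. Since |6| > |3| and the coefficient of 6^k is non-zero, the ratio tends to 6.

6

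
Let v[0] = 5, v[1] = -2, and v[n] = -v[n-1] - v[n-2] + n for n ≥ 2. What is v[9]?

v[2] = -(-2) - 5 + 2 = -1
v[3] = -(-1) - (-2) + 3 = 6
v[4] = -6 - (-1) + 4 = -1
v[5] = -(-1) - 6 + 5 = 0
v[6] = -0 - (-1) + 6 = 7
v[7] = -7 - 0 + 7 = 0
v[8] = -0 - 7 + 8 = 1
v[9] = -1 - 0 + 9 = 8

8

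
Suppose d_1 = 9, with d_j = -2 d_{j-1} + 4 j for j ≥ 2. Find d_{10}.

-3456

d_2 = -2·9 + 8 = -10
d_3 = -2·(-10) + 12 = 32
d_4 = -2·32 + 16 = -48
d_5 = -2·(-48) + 20 = 116
d_6 = -2·116 + 24 = -208
d_7 = -2·(-208) + 28 = 444
d_8 = -2·444 + 32 = -856
d_9 = -2·(-856) + 36 = 1748
d_{10} = -2·1748 + 40 = -3456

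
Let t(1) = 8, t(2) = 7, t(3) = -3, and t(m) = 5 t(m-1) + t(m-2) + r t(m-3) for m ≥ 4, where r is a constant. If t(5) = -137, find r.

-2

t(4) = -8 + 8r
t(5) = -43 + 47r
So -43 + 47r = -137, giving r = -2.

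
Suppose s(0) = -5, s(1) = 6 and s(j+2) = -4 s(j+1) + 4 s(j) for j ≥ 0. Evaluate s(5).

s(2) = -4(6) + 4(-5) = -44
s(3) = -4(-44) + 4(6) = 200
s(4) = -4(200) + 4(-44) = -976
s(5) = -4(-976) + 4(200) = 4704

4704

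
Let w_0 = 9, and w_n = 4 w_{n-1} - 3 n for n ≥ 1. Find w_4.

1968

w_1 = 4*9 - 3 = 33
w_2 = 4*33 - 6 = 126
w_3 = 4*126 - 9 = 495
w_4 = 4*495 - 12 = 1968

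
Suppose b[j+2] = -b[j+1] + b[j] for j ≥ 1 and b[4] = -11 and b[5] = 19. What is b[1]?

5

Rearranging, b[j-2] = b[j] + b[j-1].
b[3] = 19 + (-11) = 8
b[2] = -11 + 8 = -3
b[1] = 8 + (-3) = 5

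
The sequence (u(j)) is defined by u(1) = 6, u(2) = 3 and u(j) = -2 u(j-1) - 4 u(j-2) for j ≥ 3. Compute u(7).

384

u(3) = -2*3 - 4*6 = -30
u(4) = -2*(-30) - 4*3 = 48
u(5) = -2*48 - 4*(-30) = 24
u(6) = -2*24 - 4*48 = -240
u(7) = -2*(-240) - 4*24 = 384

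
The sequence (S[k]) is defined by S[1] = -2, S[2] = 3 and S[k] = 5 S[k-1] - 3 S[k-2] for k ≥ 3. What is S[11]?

S[3] = 5*3 - 3*(-2) = 21
S[4] = 5*21 - 3*3 = 96
S[5] = 5*96 - 3*21 = 417
S[6] = 5*417 - 3*96 = 1797
S[7] = 5*1797 - 3*417 = 7734
S[8] = 5*7734 - 3*1797 = 33279
S[9] = 5*33279 - 3*7734 = 143193
S[10] = 5*143193 - 3*33279 = 616128
S[11] = 5*616128 - 3*143193 = 2651061

2651061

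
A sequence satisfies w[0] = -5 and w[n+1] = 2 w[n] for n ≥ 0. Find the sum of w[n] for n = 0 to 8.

w[1] = 2*(-5) = -10
w[2] = 2*(-10) = -20
w[3] = 2*(-20) = -40
w[4] = 2*(-40) = -80
w[5] = 2*(-80) = -160
w[6] = 2*(-160) = -320
w[7] = 2*(-320) = -640
w[8] = 2*(-640) = -1280
Sum = (-5) + (-10) + (-20) + (-40) + (-80) + (-160) + (-320) + (-640) + (-1280) = -2555

-2555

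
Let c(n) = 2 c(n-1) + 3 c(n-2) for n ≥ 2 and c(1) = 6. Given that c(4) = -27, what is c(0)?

-7

Let c(0) = v.
c(2) = 12 + 3v
c(3) = 42 + 6v
c(4) = 120 + 21v
So 120 + 21v = -27, giving v = -7.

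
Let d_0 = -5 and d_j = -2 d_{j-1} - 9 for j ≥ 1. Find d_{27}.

268435453

The fixed point is -9/(1 + 2) = -3, so d_j + 3 = -2(d_{j-1} + 3).
Hence d_j = -2·(-2)^j - 3.
d_{27} = -2·(-2)^{27} - 3 = -2·-134217728 - 3 = 268435453.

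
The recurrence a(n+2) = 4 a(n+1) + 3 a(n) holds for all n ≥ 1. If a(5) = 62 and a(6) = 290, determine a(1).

-2

Rearranging, a(n-2) = (a(n) - 4 a(n-1)) / 3.
a(4) = (290 - 4(62)) / 3 = 42/3 = 14
a(3) = (62 - 4(14)) / 3 = 6/3 = 2
a(2) = (14 - 4(2)) / 3 = 6/3 = 2
a(1) = (2 - 4(2)) / 3 = -6/3 = -2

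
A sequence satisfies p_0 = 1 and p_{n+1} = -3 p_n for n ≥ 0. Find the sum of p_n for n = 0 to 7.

p_1 = -3·1 = -3
p_2 = -3·(-3) = 9
p_3 = -3·9 = -27
p_4 = -3·(-27) = 81
p_5 = -3·81 = -243
p_6 = -3·(-243) = 729
p_7 = -3·729 = -2187
Sum = 1 + (-3) + 9 + (-27) + 81 + (-243) + 729 + (-2187) = -1640

-1640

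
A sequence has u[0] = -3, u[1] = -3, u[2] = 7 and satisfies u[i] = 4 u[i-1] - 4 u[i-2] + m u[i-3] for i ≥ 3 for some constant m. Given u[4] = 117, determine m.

u[3] = 40 - 3m
u[4] = 132 - 15m
So 132 - 15m = 117, giving m = 1.

1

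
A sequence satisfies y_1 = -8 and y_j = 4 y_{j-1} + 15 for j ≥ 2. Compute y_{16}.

The fixed point is 15/(1 - 4) = -5, so y_j + 5 = 4(y_{j-1} + 5).
Hence y_j = -3·4^{j-1} - 5.
y_{16} = -3·4^{15} - 5 = -3·1073741824 - 5 = -3221225477.

-3221225477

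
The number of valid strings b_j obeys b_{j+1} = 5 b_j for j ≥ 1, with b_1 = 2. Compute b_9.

781250

b_2 = 5·2 = 10
b_3 = 5·10 = 50
b_4 = 5·50 = 250
b_5 = 5·250 = 1250
b_6 = 5·1250 = 6250
b_7 = 5·6250 = 31250
b_8 = 5·31250 = 156250
b_9 = 5·156250 = 781250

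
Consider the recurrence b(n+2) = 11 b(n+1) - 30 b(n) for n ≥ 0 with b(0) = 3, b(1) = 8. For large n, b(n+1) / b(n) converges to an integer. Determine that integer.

The characteristic equation is r^2 - 11r + 30 = 0, which factors as (r - 6)(r - 5) = 0.
So the roots are 6 and 5. Since |6| > |5| and the coefficient of 6^n is non-zero, the ratio tends to 6.

6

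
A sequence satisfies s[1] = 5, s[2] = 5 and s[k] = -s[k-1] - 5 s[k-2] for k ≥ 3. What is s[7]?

s[3] = -5 - 5*5 = -30
s[4] = -(-30) - 5*5 = 5
s[5] = -5 - 5*(-30) = 145
s[6] = -145 - 5*5 = -170
s[7] = -(-170) - 5*145 = -555

-555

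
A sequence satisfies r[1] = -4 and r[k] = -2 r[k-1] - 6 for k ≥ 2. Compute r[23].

The fixed point is -6/(1 + 2) = -2, so r[k] + 2 = -2(r[k-1] + 2).
Hence r[k] = -2·(-2)^{k-1} - 2.
r[23] = -2·(-2)^{22} - 2 = -2·4194304 - 2 = -8388610.

-8388610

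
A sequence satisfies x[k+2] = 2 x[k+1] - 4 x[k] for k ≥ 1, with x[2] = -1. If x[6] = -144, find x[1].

-5

Let x[1] = v.
x[3] = -2 - 4v
x[4] = -8v
x[5] = 8
x[6] = 16 + 32v
So 16 + 32v = -144, giving v = -5.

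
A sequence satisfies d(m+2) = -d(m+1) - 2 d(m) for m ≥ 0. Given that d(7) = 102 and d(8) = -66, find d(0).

Rearranging, d(m-2) = (d(m) + d(m-1)) / -2.
d(6) = (-66 + 102) / -2 = 36/-2 = -18
d(5) = (102 + (-18)) / -2 = 84/-2 = -42
d(4) = (-18 + (-42)) / -2 = -60/-2 = 30
d(3) = (-42 + 30) / -2 = -12/-2 = 6
d(2) = (30 + 6) / -2 = 36/-2 = -18
d(1) = (6 + (-18)) / -2 = -12/-2 = 6
d(0) = (-18 + 6) / -2 = -12/-2 = 6

6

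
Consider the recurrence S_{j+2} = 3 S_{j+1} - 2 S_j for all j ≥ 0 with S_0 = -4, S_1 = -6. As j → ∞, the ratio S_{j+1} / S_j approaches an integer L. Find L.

The characteristic equation is r^2 - 3r + 2 = 0, which factors as (r - 2)(r - 1) = 0.
So the roots are 2 and 1. Since |2| > |1| and the coefficient of 2^j is non-zero, the ratio tends to 2.

2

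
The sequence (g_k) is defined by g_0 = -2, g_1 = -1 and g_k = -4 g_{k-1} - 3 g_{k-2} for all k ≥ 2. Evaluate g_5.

-361

g_2 = -4*(-1) - 3*(-2) = 10
g_3 = -4*10 - 3*(-1) = -37
g_4 = -4*(-37) - 3*10 = 118
g_5 = -4*118 - 3*(-37) = -361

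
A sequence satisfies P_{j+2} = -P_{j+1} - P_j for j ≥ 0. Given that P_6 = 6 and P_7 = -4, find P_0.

Rearranging, P_{j-2} = -(P_j + P_{j-1}).
P_5 = -(-4 + 6) = -2
P_4 = -(6 + (-2)) = -4
P_3 = -(-2 + (-4)) = 6
P_2 = -(-4 + 6) = -2
P_1 = -(6 + (-2)) = -4
P_0 = -(-2 + (-4)) = 6

6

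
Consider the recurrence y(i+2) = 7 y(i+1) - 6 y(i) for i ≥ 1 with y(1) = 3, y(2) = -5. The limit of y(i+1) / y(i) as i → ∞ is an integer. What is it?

6

The characteristic equation is r^2 - 7r + 6 = 0, which factors as (r - 6)(r - 1) = 0.
So the roots are 6 and 1. Since |6| > |1| and the coefficient of 6^i is non-zero, the ratio tends to 6.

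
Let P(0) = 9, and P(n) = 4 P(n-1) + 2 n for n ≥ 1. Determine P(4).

P(1) = 4(9) + 2 = 38
P(2) = 4(38) + 4 = 156
P(3) = 4(156) + 6 = 630
P(4) = 4(630) + 8 = 2528

2528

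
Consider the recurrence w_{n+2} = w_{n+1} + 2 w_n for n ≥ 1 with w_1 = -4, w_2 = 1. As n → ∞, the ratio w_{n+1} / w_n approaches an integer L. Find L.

The characteristic equation is r^2 - r - 2 = 0, which factors as (r - 2)(r + 1) = 0.
So the roots are 2 and -1. Since |2| > |-1| and the coefficient of 2^n is non-zero, the ratio tends to 2.

2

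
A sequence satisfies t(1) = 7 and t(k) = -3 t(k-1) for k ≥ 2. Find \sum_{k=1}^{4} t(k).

t(2) = -3*7 = -21
t(3) = -3*(-21) = 63
t(4) = -3*63 = -189
Sum = 7 + (-21) + 63 + (-189) = -140

-140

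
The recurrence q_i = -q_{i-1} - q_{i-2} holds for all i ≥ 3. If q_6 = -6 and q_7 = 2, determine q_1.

2

Rearranging, q_{i-2} = -(q_i + q_{i-1}).
q_5 = -(2 + (-6)) = 4
q_4 = -(-6 + 4) = 2
q_3 = -(4 + 2) = -6
q_2 = -(2 + (-6)) = 4
q_1 = -(-6 + 4) = 2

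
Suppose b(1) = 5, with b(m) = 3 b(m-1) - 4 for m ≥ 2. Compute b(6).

b(2) = 3·5 - 4 = 11
b(3) = 3·11 - 4 = 29
b(4) = 3·29 - 4 = 83
b(5) = 3·83 - 4 = 245
b(6) = 3·245 - 4 = 731

731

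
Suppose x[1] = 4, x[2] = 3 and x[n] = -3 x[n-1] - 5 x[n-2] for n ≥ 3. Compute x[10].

5328

x[3] = -3·3 - 5·4 = -29
x[4] = -3·(-29) - 5·3 = 72
x[5] = -3·72 - 5·(-29) = -71
x[6] = -3·(-71) - 5·72 = -147
x[7] = -3·(-147) - 5·(-71) = 796
x[8] = -3·796 - 5·(-147) = -1653
x[9] = -3·(-1653) - 5·796 = 979
x[10] = -3·979 - 5·(-1653) = 5328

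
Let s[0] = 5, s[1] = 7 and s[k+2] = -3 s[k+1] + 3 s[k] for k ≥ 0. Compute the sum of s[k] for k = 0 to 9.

85077

s[2] = -3·7 + 3·5 = -6
s[3] = -3·(-6) + 3·7 = 39
s[4] = -3·39 + 3·(-6) = -135
s[5] = -3·(-135) + 3·39 = 522
s[6] = -3·522 + 3·(-135) = -1971
s[7] = -3·(-1971) + 3·522 = 7479
s[8] = -3·7479 + 3·(-1971) = -28350
s[9] = -3·(-28350) + 3·7479 = 107487
Sum = 5 + 7 + (-6) + 39 + (-135) + 522 + (-1971) + 7479 + (-28350) + 107487 = 85077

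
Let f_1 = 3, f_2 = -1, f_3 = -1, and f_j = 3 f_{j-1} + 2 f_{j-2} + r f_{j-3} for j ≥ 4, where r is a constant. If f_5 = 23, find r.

f_4 = -5 + 3r
f_5 = -17 + 8r
So -17 + 8r = 23, giving r = 5.

5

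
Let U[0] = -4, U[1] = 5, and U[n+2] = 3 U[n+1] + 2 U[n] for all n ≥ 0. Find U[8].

17291

U[2] = 3*5 + 2*(-4) = 7
U[3] = 3*7 + 2*5 = 31
U[4] = 3*31 + 2*7 = 107
U[5] = 3*107 + 2*31 = 383
U[6] = 3*383 + 2*107 = 1363
U[7] = 3*1363 + 2*383 = 4855
U[8] = 3*4855 + 2*1363 = 17291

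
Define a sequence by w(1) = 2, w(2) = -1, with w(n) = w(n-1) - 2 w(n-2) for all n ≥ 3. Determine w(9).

w(3) = (-1) - 2·2 = -5
w(4) = (-5) - 2·(-1) = -3
w(5) = (-3) - 2·(-5) = 7
w(6) = 7 - 2·(-3) = 13
w(7) = 13 - 2·7 = -1
w(8) = (-1) - 2·13 = -27
w(9) = (-27) - 2·(-1) = -25

-25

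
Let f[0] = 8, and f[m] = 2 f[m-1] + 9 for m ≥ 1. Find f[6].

f[1] = 2(8) + 9 = 25
f[2] = 2(25) + 9 = 59
f[3] = 2(59) + 9 = 127
f[4] = 2(127) + 9 = 263
f[5] = 2(263) + 9 = 535
f[6] = 2(535) + 9 = 1079

1079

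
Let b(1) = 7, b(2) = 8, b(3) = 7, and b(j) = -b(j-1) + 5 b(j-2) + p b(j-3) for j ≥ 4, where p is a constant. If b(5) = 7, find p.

b(4) = 33 + 7p
b(5) = 2 + p
So 2 + p = 7, giving p = 5.

5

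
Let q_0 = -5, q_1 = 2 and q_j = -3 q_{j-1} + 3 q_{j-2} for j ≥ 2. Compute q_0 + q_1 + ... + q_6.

q_2 = -3(2) + 3(-5) = -21
q_3 = -3(-21) + 3(2) = 69
q_4 = -3(69) + 3(-21) = -270
q_5 = -3(-270) + 3(69) = 1017
q_6 = -3(1017) + 3(-270) = -3861
Sum = (-5) + 2 + (-21) + 69 + (-270) + 1017 + (-3861) = -3069

-3069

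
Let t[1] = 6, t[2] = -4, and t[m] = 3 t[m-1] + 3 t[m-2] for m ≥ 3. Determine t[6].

t[3] = 3·(-4) + 3·6 = 6
t[4] = 3·6 + 3·(-4) = 6
t[5] = 3·6 + 3·6 = 36
t[6] = 3·36 + 3·6 = 126

126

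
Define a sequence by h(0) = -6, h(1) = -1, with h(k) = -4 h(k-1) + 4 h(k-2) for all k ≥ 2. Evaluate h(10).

-4834304

h(2) = -4(-1) + 4(-6) = -20
h(3) = -4(-20) + 4(-1) = 76
h(4) = -4(76) + 4(-20) = -384
h(5) = -4(-384) + 4(76) = 1840
h(6) = -4(1840) + 4(-384) = -8896
h(7) = -4(-8896) + 4(1840) = 42944
h(8) = -4(42944) + 4(-8896) = -207360
h(9) = -4(-207360) + 4(42944) = 1001216
h(10) = -4(1001216) + 4(-207360) = -4834304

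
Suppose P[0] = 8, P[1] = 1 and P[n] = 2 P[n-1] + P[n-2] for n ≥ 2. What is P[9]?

4249

P[2] = 2·1 + 8 = 10
P[3] = 2·10 + 1 = 21
P[4] = 2·21 + 10 = 52
P[5] = 2·52 + 21 = 125
P[6] = 2·125 + 52 = 302
P[7] = 2·302 + 125 = 729
P[8] = 2·729 + 302 = 1760
P[9] = 2·1760 + 729 = 4249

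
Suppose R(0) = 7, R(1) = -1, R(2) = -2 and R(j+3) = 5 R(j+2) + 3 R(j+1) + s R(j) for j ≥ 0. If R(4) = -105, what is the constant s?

-1

R(3) = -13 + 7s
R(4) = -71 + 34s
So -71 + 34s = -105, giving s = -1.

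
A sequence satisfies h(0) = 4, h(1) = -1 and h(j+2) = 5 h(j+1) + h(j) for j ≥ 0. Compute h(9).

h(2) = 5(-1) + 4 = -1
h(3) = 5(-1) + (-1) = -6
h(4) = 5(-6) + (-1) = -31
h(5) = 5(-31) + (-6) = -161
h(6) = 5(-161) + (-31) = -836
h(7) = 5(-836) + (-161) = -4341
h(8) = 5(-4341) + (-836) = -22541
h(9) = 5(-22541) + (-4341) = -117046

-117046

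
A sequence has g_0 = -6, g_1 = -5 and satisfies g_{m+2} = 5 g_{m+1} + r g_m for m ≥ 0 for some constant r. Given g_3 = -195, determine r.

2

g_2 = -25 - 6r
g_3 = -125 - 35r
So -125 - 35r = -195, giving r = 2.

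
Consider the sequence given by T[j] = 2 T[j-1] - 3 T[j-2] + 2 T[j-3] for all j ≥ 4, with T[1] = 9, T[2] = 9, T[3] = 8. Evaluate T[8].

T[4] = 2*8 - 3*9 + 2*9 = 7
T[5] = 2*7 - 3*8 + 2*9 = 8
T[6] = 2*8 - 3*7 + 2*8 = 11
T[7] = 2*11 - 3*8 + 2*7 = 12
T[8] = 2*12 - 3*11 + 2*8 = 7

7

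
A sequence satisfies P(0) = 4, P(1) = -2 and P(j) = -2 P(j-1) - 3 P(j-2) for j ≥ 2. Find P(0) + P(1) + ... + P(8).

-108

P(2) = -2*(-2) - 3*4 = -8
P(3) = -2*(-8) - 3*(-2) = 22
P(4) = -2*22 - 3*(-8) = -20
P(5) = -2*(-20) - 3*22 = -26
P(6) = -2*(-26) - 3*(-20) = 112
P(7) = -2*112 - 3*(-26) = -146
P(8) = -2*(-146) - 3*112 = -44
Sum = 4 + (-2) + (-8) + 22 + (-20) + (-26) + 112 + (-146) + (-44) = -108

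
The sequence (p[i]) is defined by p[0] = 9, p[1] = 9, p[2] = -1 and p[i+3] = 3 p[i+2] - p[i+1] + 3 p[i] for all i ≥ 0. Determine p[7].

p[3] = 3·(-1) - 9 + 3·9 = 15
p[4] = 3·15 - (-1) + 3·9 = 73
p[5] = 3·73 - 15 + 3·(-1) = 201
p[6] = 3·201 - 73 + 3·15 = 575
p[7] = 3·575 - 201 + 3·73 = 1743

1743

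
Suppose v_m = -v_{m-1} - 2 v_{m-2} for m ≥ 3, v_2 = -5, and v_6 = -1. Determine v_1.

Let v_1 = x.
v_3 = 5 - 2x
v_4 = 5 + 2x
v_5 = -15 + 2x
v_6 = 5 - 6x
So 5 - 6x = -1, giving x = 1.

1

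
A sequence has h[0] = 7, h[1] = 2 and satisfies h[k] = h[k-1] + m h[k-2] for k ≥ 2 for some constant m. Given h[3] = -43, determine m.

-5

h[2] = 2 + 7m
h[3] = 2 + 9m
So 2 + 9m = -43, giving m = -5.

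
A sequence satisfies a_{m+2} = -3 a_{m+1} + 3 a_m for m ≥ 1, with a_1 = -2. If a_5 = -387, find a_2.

7

Let a_2 = x.
a_3 = -6 - 3x
a_4 = 18 + 12x
a_5 = -72 - 45x
So -72 - 45x = -387, giving x = 7.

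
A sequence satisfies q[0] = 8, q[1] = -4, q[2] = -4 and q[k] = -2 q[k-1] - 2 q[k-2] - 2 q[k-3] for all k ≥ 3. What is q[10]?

128

q[3] = -2·(-4) - 2·(-4) - 2·8 = 0
q[4] = -2·0 - 2·(-4) - 2·(-4) = 16
q[5] = -2·16 - 2·0 - 2·(-4) = -24
q[6] = -2·(-24) - 2·16 - 2·0 = 16
q[7] = -2·16 - 2·(-24) - 2·16 = -16
q[8] = -2·(-16) - 2·16 - 2·(-24) = 48
q[9] = -2·48 - 2·(-16) - 2·16 = -96
q[10] = -2·(-96) - 2·48 - 2·(-16) = 128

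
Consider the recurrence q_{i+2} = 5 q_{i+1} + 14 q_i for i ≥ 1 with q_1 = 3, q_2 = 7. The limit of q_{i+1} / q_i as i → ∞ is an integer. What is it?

7

The characteristic equation is r^2 - 5r - 14 = 0, which factors as (r - 7)(r + 2) = 0.
So the roots are 7 and -2. Since |7| > |-2| and the coefficient of 7^i is non-zero, the ratio tends to 7.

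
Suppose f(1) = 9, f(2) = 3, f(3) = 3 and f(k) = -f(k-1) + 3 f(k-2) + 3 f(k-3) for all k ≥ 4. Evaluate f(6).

f(4) = -3 + 3·3 + 3·9 = 33
f(5) = -33 + 3·3 + 3·3 = -15
f(6) = -(-15) + 3·33 + 3·3 = 123

123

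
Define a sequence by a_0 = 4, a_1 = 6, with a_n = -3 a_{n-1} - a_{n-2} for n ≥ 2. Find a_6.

-1084

a_2 = -3(6) - 4 = -22
a_3 = -3(-22) - 6 = 60
a_4 = -3(60) - (-22) = -158
a_5 = -3(-158) - 60 = 414
a_6 = -3(414) - (-158) = -1084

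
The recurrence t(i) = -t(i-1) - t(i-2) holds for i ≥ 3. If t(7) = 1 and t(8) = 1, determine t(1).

1

Rearranging, t(i-2) = -(t(i) + t(i-1)).
t(6) = -(1 + 1) = -2
t(5) = -(1 + (-2)) = 1
t(4) = -(-2 + 1) = 1
t(3) = -(1 + 1) = -2
t(2) = -(1 + (-2)) = 1
t(1) = -(-2 + 1) = 1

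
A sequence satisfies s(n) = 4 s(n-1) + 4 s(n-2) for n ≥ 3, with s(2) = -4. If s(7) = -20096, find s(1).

Let s(1) = v.
s(3) = -16 + 4v
s(4) = -80 + 16v
s(5) = -384 + 80v
s(6) = -1856 + 384v
s(7) = -8960 + 1856v
So -8960 + 1856v = -20096, giving v = -6.

-6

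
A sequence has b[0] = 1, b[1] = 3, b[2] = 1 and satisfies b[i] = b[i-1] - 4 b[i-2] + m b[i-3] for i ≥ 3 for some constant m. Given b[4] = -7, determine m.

b[3] = -11 + m
b[4] = -15 + 4m
So -15 + 4m = -7, giving m = 2.

2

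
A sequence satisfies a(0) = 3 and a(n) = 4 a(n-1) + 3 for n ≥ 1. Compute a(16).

17179869183

The fixed point is 3/(1 - 4) = -1, so a(n) + 1 = 4(a(n-1) + 1).
Hence a(n) = 4·4^n - 1.
a(16) = 4·4^{16} - 1 = 4·4294967296 - 1 = 17179869183.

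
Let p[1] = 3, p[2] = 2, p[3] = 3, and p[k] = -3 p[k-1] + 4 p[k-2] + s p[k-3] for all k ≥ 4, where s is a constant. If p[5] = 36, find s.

p[4] = -1 + 3s
p[5] = 15 - 7s
So 15 - 7s = 36, giving s = -3.

-3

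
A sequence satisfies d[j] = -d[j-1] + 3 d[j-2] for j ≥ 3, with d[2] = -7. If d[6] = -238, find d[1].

Let d[1] = w.
d[3] = 7 + 3w
d[4] = -28 - 3w
d[5] = 49 + 12w
d[6] = -133 - 21w
So -133 - 21w = -238, giving w = 5.

5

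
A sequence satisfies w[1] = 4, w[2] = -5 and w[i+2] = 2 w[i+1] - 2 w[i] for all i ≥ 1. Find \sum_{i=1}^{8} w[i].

135

w[3] = 2*(-5) - 2*4 = -18
w[4] = 2*(-18) - 2*(-5) = -26
w[5] = 2*(-26) - 2*(-18) = -16
w[6] = 2*(-16) - 2*(-26) = 20
w[7] = 2*20 - 2*(-16) = 72
w[8] = 2*72 - 2*20 = 104
Sum = 4 + (-5) + (-18) + (-26) + (-16) + 20 + 72 + 104 = 135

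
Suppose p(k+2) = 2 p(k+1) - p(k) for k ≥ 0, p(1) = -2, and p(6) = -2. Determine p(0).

Let p(0) = v.
p(2) = -4 - v
p(3) = -6 - 2v
p(4) = -8 - 3v
p(5) = -10 - 4v
p(6) = -12 - 5v
So -12 - 5v = -2, giving v = -2.

-2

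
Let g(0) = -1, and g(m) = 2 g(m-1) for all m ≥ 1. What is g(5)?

-32

g(1) = 2*(-1) = -2
g(2) = 2*(-2) = -4
g(3) = 2*(-4) = -8
g(4) = 2*(-8) = -16
g(5) = 2*(-16) = -32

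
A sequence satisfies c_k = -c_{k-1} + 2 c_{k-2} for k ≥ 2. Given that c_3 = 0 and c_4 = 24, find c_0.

9

Rearranging, c_{k-2} = (c_k + c_{k-1}) / 2.
c_2 = (24 + 0) / 2 = 24/2 = 12
c_1 = (0 + 12) / 2 = 12/2 = 6
c_0 = (12 + 6) / 2 = 18/2 = 9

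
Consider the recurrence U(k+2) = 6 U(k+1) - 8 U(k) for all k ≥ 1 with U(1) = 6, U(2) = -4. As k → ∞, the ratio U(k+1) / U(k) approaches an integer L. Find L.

The characteristic equation is r^2 - 6r + 8 = 0, which factors as (r - 4)(r - 2) = 0.
So the roots are 4 and 2. Since |4| > |2| and the coefficient of 4^k is non-zero, the ratio tends to 4.

4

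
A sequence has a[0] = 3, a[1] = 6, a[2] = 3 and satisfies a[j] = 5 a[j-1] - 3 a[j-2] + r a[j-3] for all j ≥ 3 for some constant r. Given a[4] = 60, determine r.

4

a[3] = -3 + 3r
a[4] = -24 + 21r
So -24 + 21r = 60, giving r = 4.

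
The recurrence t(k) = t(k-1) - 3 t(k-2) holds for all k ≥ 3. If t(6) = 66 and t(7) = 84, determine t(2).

6

Rearranging, t(k-2) = (t(k) - t(k-1)) / -3.
t(5) = (84 - 66) / -3 = 18/-3 = -6
t(4) = (66 - (-6)) / -3 = 72/-3 = -24
t(3) = (-6 - (-24)) / -3 = 18/-3 = -6
t(2) = (-24 - (-6)) / -3 = -18/-3 = 6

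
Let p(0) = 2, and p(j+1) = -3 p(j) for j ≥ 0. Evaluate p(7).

p(1) = -3*2 = -6
p(2) = -3*(-6) = 18
p(3) = -3*18 = -54
p(4) = -3*(-54) = 162
p(5) = -3*162 = -486
p(6) = -3*(-486) = 1458
p(7) = -3*1458 = -4374

-4374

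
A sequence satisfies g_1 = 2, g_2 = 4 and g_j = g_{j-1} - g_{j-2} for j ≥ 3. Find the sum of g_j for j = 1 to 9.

g_3 = 4 - 2 = 2
g_4 = 2 - 4 = -2
g_5 = (-2) - 2 = -4
g_6 = (-4) - (-2) = -2
g_7 = (-2) - (-4) = 2
g_8 = 2 - (-2) = 4
g_9 = 4 - 2 = 2
Sum = 2 + 4 + 2 + (-2) + (-4) + (-2) + 2 + 4 + 2 = 8

8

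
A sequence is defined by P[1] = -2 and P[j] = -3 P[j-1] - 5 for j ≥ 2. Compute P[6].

P[2] = -3*(-2) - 5 = 1
P[3] = -3*1 - 5 = -8
P[4] = -3*(-8) - 5 = 19
P[5] = -3*19 - 5 = -62
P[6] = -3*(-62) - 5 = 181

181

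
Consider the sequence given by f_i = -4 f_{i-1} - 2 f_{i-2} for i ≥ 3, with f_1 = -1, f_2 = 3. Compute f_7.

-1352

f_3 = -4·3 - 2·(-1) = -10
f_4 = -4·(-10) - 2·3 = 34
f_5 = -4·34 - 2·(-10) = -116
f_6 = -4·(-116) - 2·34 = 396
f_7 = -4·396 - 2·(-116) = -1352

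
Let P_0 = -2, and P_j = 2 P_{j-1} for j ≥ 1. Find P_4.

-32

P_1 = 2*(-2) = -4
P_2 = 2*(-4) = -8
P_3 = 2*(-8) = -16
P_4 = 2*(-16) = -32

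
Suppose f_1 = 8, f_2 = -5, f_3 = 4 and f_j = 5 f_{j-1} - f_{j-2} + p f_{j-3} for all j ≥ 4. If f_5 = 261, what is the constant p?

f_4 = 25 + 8p
f_5 = 121 + 35p
So 121 + 35p = 261, giving p = 4.

4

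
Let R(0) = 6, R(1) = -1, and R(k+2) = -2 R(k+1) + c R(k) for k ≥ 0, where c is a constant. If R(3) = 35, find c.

-3

R(2) = 2 + 6c
R(3) = -4 - 13c
So -4 - 13c = 35, giving c = -3.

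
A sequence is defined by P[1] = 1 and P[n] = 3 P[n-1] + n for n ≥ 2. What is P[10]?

44281

P[2] = 3*1 + 2 = 5
P[3] = 3*5 + 3 = 18
P[4] = 3*18 + 4 = 58
P[5] = 3*58 + 5 = 179
P[6] = 3*179 + 6 = 543
P[7] = 3*543 + 7 = 1636
P[8] = 3*1636 + 8 = 4916
P[9] = 3*4916 + 9 = 14757
P[10] = 3*14757 + 10 = 44281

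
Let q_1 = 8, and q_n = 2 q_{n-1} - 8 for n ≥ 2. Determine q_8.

8

q_2 = 2(8) - 8 = 8
q_3 = 2(8) - 8 = 8
q_4 = 2(8) - 8 = 8
q_5 = 2(8) - 8 = 8
q_6 = 2(8) - 8 = 8
q_7 = 2(8) - 8 = 8
q_8 = 2(8) - 8 = 8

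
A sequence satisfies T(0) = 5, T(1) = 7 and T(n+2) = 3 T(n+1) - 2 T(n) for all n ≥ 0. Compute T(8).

515

T(2) = 3(7) - 2(5) = 11
T(3) = 3(11) - 2(7) = 19
T(4) = 3(19) - 2(11) = 35
T(5) = 3(35) - 2(19) = 67
T(6) = 3(67) - 2(35) = 131
T(7) = 3(131) - 2(67) = 259
T(8) = 3(259) - 2(131) = 515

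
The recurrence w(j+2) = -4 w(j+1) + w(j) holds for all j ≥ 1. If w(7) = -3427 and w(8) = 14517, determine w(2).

1

Rearranging, w(j-2) = w(j) + 4 w(j-1).
w(6) = 14517 + 4·(-3427) = 809
w(5) = -3427 + 4·809 = -191
w(4) = 809 + 4·(-191) = 45
w(3) = -191 + 4·45 = -11
w(2) = 45 + 4·(-11) = 1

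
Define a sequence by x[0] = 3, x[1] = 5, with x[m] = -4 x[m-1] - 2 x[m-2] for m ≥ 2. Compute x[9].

x[2] = -4*5 - 2*3 = -26
x[3] = -4*(-26) - 2*5 = 94
x[4] = -4*94 - 2*(-26) = -324
x[5] = -4*(-324) - 2*94 = 1108
x[6] = -4*1108 - 2*(-324) = -3784
x[7] = -4*(-3784) - 2*1108 = 12920
x[8] = -4*12920 - 2*(-3784) = -44112
x[9] = -4*(-44112) - 2*12920 = 150608

150608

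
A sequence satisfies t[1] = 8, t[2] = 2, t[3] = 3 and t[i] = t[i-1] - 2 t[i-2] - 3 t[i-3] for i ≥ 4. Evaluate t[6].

4

t[4] = 3 - 2(2) - 3(8) = -25
t[5] = (-25) - 2(3) - 3(2) = -37
t[6] = (-37) - 2(-25) - 3(3) = 4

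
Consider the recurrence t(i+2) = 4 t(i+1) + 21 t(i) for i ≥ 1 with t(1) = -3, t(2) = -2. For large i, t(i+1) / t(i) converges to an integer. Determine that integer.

7

The characteristic equation is r^2 - 4r - 21 = 0, which factors as (r - 7)(r + 3) = 0.
So the roots are 7 and -3. Since |7| > |-3| and the coefficient of 7^i is non-zero, the ratio tends to 7.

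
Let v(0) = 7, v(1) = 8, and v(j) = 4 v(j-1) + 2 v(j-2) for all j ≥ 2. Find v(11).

v(2) = 4(8) + 2(7) = 46
v(3) = 4(46) + 2(8) = 200
v(4) = 4(200) + 2(46) = 892
v(5) = 4(892) + 2(200) = 3968
v(6) = 4(3968) + 2(892) = 17656
v(7) = 4(17656) + 2(3968) = 78560
v(8) = 4(78560) + 2(17656) = 349552
v(9) = 4(349552) + 2(78560) = 1555328
v(10) = 4(1555328) + 2(349552) = 6920416
v(11) = 4(6920416) + 2(1555328) = 30792320

30792320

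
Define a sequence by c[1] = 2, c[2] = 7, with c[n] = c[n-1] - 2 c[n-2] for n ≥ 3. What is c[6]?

c[3] = 7 - 2·2 = 3
c[4] = 3 - 2·7 = -11
c[5] = (-11) - 2·3 = -17
c[6] = (-17) - 2·(-11) = 5

5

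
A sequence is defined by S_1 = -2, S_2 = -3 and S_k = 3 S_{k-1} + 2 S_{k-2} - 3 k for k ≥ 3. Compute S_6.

S_3 = 3·(-3) + 2·(-2) - 9 = -22
S_4 = 3·(-22) + 2·(-3) - 12 = -84
S_5 = 3·(-84) + 2·(-22) - 15 = -311
S_6 = 3·(-311) + 2·(-84) - 18 = -1119

-1119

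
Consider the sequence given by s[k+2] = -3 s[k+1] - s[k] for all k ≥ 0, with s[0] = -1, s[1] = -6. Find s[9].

s[2] = -3(-6) - (-1) = 19
s[3] = -3(19) - (-6) = -51
s[4] = -3(-51) - 19 = 134
s[5] = -3(134) - (-51) = -351
s[6] = -3(-351) - 134 = 919
s[7] = -3(919) - (-351) = -2406
s[8] = -3(-2406) - 919 = 6299
s[9] = -3(6299) - (-2406) = -16491

-16491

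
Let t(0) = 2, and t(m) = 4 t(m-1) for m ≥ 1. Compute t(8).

131072

t(1) = 4·2 = 8
t(2) = 4·8 = 32
t(3) = 4·32 = 128
t(4) = 4·128 = 512
t(5) = 4·512 = 2048
t(6) = 4·2048 = 8192
t(7) = 4·8192 = 32768
t(8) = 4·32768 = 131072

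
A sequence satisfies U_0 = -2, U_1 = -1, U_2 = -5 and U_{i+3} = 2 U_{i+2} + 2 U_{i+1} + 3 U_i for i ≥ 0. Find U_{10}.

U_3 = 2*(-5) + 2*(-1) + 3*(-2) = -18
U_4 = 2*(-18) + 2*(-5) + 3*(-1) = -49
U_5 = 2*(-49) + 2*(-18) + 3*(-5) = -149
U_6 = 2*(-149) + 2*(-49) + 3*(-18) = -450
U_7 = 2*(-450) + 2*(-149) + 3*(-49) = -1345
U_8 = 2*(-1345) + 2*(-450) + 3*(-149) = -4037
U_9 = 2*(-4037) + 2*(-1345) + 3*(-450) = -12114
U_{10} = 2*(-12114) + 2*(-4037) + 3*(-1345) = -36337

-36337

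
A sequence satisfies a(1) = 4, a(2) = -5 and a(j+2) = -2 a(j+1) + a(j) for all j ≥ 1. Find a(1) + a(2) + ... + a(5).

a(3) = -2·(-5) + 4 = 14
a(4) = -2·14 + (-5) = -33
a(5) = -2·(-33) + 14 = 80
Sum = 4 + (-5) + 14 + (-33) + 80 = 60

60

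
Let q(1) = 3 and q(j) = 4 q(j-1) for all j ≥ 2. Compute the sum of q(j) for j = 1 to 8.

q(2) = 4*3 = 12
q(3) = 4*12 = 48
q(4) = 4*48 = 192
q(5) = 4*192 = 768
q(6) = 4*768 = 3072
q(7) = 4*3072 = 12288
q(8) = 4*12288 = 49152
Sum = 3 + 12 + 48 + 192 + 768 + 3072 + 12288 + 49152 = 65535

65535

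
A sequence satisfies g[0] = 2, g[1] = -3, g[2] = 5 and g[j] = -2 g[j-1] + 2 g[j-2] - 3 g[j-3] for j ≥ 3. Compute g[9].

-15142

g[3] = -2*5 + 2*(-3) - 3*2 = -22
g[4] = -2*(-22) + 2*5 - 3*(-3) = 63
g[5] = -2*63 + 2*(-22) - 3*5 = -185
g[6] = -2*(-185) + 2*63 - 3*(-22) = 562
g[7] = -2*562 + 2*(-185) - 3*63 = -1683
g[8] = -2*(-1683) + 2*562 - 3*(-185) = 5045
g[9] = -2*5045 + 2*(-1683) - 3*562 = -15142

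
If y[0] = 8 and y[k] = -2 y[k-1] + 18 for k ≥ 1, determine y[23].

The fixed point is 18/(1 + 2) = 6, so y[k] - 6 = -2(y[k-1] - 6).
Hence y[k] = 2·(-2)^k + 6.
y[23] = 2·(-2)^{23} + 6 = 2·-8388608 + 6 = -16777210.

-16777210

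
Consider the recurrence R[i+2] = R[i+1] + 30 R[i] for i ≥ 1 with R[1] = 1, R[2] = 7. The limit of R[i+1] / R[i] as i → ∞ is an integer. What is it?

The characteristic equation is r^2 - r - 30 = 0, which factors as (r - 6)(r + 5) = 0.
So the roots are 6 and -5. Since |6| > |-5| and the coefficient of 6^i is non-zero, the ratio tends to 6.

6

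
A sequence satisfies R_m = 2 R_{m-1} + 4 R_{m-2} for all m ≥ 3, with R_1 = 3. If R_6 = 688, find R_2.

Let R_2 = w.
R_3 = 12 + 2w
R_4 = 24 + 8w
R_5 = 96 + 24w
R_6 = 288 + 80w
So 288 + 80w = 688, giving w = 5.

5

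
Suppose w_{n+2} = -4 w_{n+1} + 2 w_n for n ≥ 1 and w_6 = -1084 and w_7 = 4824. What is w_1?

Rearranging, w_{n-2} = (w_n + 4 w_{n-1}) / 2.
w_5 = (4824 + 4·(-1084)) / 2 = 488/2 = 244
w_4 = (-1084 + 4·244) / 2 = -108/2 = -54
w_3 = (244 + 4·(-54)) / 2 = 28/2 = 14
w_2 = (-54 + 4·14) / 2 = 2/2 = 1
w_1 = (14 + 4·1) / 2 = 18/2 = 9

9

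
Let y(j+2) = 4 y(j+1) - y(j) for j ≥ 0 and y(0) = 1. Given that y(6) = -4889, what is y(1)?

-6

Let y(1) = x.
y(2) = -1 + 4x
y(3) = -4 + 15x
y(4) = -15 + 56x
y(5) = -56 + 209x
y(6) = -209 + 780x
So -209 + 780x = -4889, giving x = -6.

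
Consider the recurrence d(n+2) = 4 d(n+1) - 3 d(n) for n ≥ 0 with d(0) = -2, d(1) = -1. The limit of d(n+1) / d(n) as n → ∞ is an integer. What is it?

The characteristic equation is r^2 - 4r + 3 = 0, which factors as (r - 3)(r - 1) = 0.
So the roots are 3 and 1. Since |3| > |1| and the coefficient of 3^n is non-zero, the ratio tends to 3.

3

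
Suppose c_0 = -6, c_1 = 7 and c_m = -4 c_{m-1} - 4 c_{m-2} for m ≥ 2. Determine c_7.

-1472

c_2 = -4*7 - 4*(-6) = -4
c_3 = -4*(-4) - 4*7 = -12
c_4 = -4*(-12) - 4*(-4) = 64
c_5 = -4*64 - 4*(-12) = -208
c_6 = -4*(-208) - 4*64 = 576
c_7 = -4*576 - 4*(-208) = -1472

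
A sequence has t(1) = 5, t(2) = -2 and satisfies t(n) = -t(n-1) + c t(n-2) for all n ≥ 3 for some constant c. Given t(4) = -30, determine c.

t(3) = 2 + 5c
t(4) = -2 - 7c
So -2 - 7c = -30, giving c = 4.

4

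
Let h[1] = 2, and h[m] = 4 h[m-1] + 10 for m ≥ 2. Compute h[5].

1362

h[2] = 4(2) + 10 = 18
h[3] = 4(18) + 10 = 82
h[4] = 4(82) + 10 = 338
h[5] = 4(338) + 10 = 1362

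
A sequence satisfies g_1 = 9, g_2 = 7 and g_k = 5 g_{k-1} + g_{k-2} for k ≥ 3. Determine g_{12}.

120003482

g_3 = 5·7 + 9 = 44
g_4 = 5·44 + 7 = 227
g_5 = 5·227 + 44 = 1179
g_6 = 5·1179 + 227 = 6122
g_7 = 5·6122 + 1179 = 31789
g_8 = 5·31789 + 6122 = 165067
g_9 = 5·165067 + 31789 = 857124
g_{10} = 5·857124 + 165067 = 4450687
g_{11} = 5·4450687 + 857124 = 23110559
g_{12} = 5·23110559 + 4450687 = 120003482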